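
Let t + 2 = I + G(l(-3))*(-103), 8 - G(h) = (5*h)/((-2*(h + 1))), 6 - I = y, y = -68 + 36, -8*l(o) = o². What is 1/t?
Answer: -2/6211 ≈ -0.00032201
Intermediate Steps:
l(o) = -o²/8
y = -32
I = 38 (I = 6 - 1*(-32) = 6 + 32 = 38)
G(h) = 8 - 5*h/(-2 - 2*h) (G(h) = 8 - 5*h/((-2*(h + 1))) = 8 - 5*h/((-2*(1 + h))) = 8 - 5*h/(-2 - 2*h))
t = -6211/2 (t = -2 + (38 + ((16 + 21*(-⅛*(-3)²))/(2*(1 - ⅛*(-3)²)))*(-103)) = -2 + (38 + ((16 + 21*(-⅛*9))/(2*(1 - ⅛*9)))*(-103)) = -2 + (38 + ((16 + 21*(-9/8))/(2*(1 - 9/8)))*(-103)) = -2 + (38 + ((16 - 189/8)/(2*(-⅛)))*(-103)) = -2 + (38 + ((½)*(-8)*(-61/8))*(-103)) = -2 + (38 + (61/2)*(-103)) = -2 + (38 - 6283/2) = -2 - 6207/2 = -6211/2 ≈ -3105.5)
1/t = 1/(-6211/2) = -2/6211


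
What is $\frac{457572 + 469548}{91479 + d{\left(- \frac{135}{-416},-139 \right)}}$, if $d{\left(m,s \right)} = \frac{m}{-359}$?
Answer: $\frac{46153269760}{4553946547} \approx 10.135$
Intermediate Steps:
$d{\left(m,s \right)} = - \frac{m}{359}$ ($d{\left(m,s \right)} = m \left(- \frac{1}{359}\right) = - \frac{m}{359}$)
$\frac{457572 + 469548}{91479 + d{\left(- \frac{135}{-416},-139 \right)}} = \frac{457572 + 469548}{91479 - \frac{\left(-135\right) \frac{1}{-416}}{359}} = \frac{927120}{91479 - \frac{\left(-135\right) \left(- \frac{1}{416}\right)}{359}} = \frac{927120}{91479 - \frac{135}{149344}} = \frac{927120}{\frac{13661839641}{149344}} = 927120 \cdot \frac{149344}{13661839641} = \frac{46153269760}{4553946547}$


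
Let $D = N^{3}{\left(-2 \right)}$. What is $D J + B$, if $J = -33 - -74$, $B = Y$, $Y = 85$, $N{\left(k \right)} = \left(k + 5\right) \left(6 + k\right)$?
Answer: $70933$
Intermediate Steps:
$N{\left(k \right)} = \left(5 + k\right) \left(6 + k\right)$
$D = 1728$ ($D = \left(30 + \left(-2\right)^{2} + 11 \left(-2\right)\right)^{3} = \left(30 + 4 - 22\right)^{3} = 12^{3} = 1728$)
$B = 85$
$J = 41$ ($J = -33 + 74 = 41$)
$D J + B = 1728 \cdot 41 + 85 = 70848 + 85 = 70933$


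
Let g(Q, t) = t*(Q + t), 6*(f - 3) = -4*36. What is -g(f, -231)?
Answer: -58212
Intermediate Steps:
f = -21 (f = 3 + (-4*36)/6 = 3 + (⅙)*(-144) = 3 - 24 = -21)
-g(f, -231) = -(-231)*(-21 - 231) = -(-231)*(-252) = -1*58212 = -58212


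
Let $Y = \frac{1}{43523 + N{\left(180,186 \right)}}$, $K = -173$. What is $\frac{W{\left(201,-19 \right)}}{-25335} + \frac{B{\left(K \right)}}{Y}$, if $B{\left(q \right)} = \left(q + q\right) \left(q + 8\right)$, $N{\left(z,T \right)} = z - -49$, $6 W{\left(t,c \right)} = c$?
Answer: $\frac{379690833376819}{152010} \approx 2.4978 \cdot 10^{9}$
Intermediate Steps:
$W{\left(t,c \right)} = \frac{c}{6}$
$N{\left(z,T \right)} = 49 + z$ ($N{\left(z,T \right)} = z + 49 = 49 + z$)
$B{\left(q \right)} = 2 q \left(8 + q\right)$
$Y = \frac{1}{43752}$ ($Y = \frac{1}{43523 + \left(49 + 180\right)} = \frac{1}{43523 + 229} = \frac{1}{43752} \approx 2.2856 \cdot 10^{-5}$)
$\frac{W{\left(201,-19 \right)}}{-25335} + \frac{B{\left(K \right)}}{Y} = \frac{\frac{1}{6} \left(-19\right)}{-25335} + 2 \left(-173\right) \left(8 - 173\right) \frac{1}{\frac{1}{43752}} = \left(- \frac{19}{6}\right) \left(- \frac{1}{25335}\right) + 2 \left(-173\right) \left(-165\right) 43752 = \frac{19}{152010} + 57090 \cdot 43752 = \frac{19}{152010} + 2497801680 = \frac{379690833376819}{152010}$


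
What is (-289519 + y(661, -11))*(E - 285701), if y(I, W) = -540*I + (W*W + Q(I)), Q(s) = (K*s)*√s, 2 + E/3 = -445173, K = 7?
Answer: 1047859970388 - 7501412702*√661 ≈ 8.5500e+11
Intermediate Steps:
E = -1335525 (E = -6 + 3*(-445173) = -6 - 1335519 = -1335525)
Q(s) = 7*s^(3/2) (Q(s) = (7*s)*√s = 7*s^(3/2))
y(I, W) = W² - 540*I + 7*I^(3/2) (y(I, W) = -540*I + (W*W + 7*I^(3/2)) = -540*I + (W² + 7*I^(3/2)) = W² - 540*I + 7*I^(3/2))
(-289519 + y(661, -11))*(E - 285701) = (-289519 + ((-11)² - 540*661 + 7*661^(3/2)))*(-1335525 - 285701) = (-289519 + (121 - 356940 + 7*(661*√661)))*(-1621226) = (-289519 + (121 - 356940 + 4627*√661))*(-1621226) = (-289519 + (-356819 + 4627*√661))*(-1621226) = (-646338 + 4627*√661)*(-1621226) = 1047859970388 - 7501412702*√661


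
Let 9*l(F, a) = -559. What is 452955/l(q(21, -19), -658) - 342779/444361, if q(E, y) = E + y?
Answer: -1811671444256/248397799 ≈ -7293.4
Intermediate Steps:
l(F, a) = -559/9 (l(F, a) = (⅑)*(-559) = -559/9)
452955/l(q(21, -19), -658) - 342779/444361 = 452955/(-559/9) - 342779/444361 = 452955*(-9/559) - 342779*1/444361 = -4076595/559 - 342779/444361 = -1811671444256/248397799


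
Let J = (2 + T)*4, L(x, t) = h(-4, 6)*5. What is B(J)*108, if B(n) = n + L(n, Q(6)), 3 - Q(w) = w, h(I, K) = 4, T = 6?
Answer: 5616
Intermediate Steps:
Q(w) = 3 - w
L(x, t) = 20 (L(x, t) = 4*5 = 20)
J = 32 (J = (2 + 6)*4 = 8*4 = 32)
B(n) = 20 + n (B(n) = n + 20 = 20 + n)
B(J)*108 = (20 + 32)*108 = 52*108 = 5616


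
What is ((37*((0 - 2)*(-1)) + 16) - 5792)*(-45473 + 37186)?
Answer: 47252474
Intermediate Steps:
((37*((0 - 2)*(-1)) + 16) - 5792)*(-45473 + 37186) = ((37*(-2*(-1)) + 16) - 5792)*(-8287) = ((37*2 + 16) - 5792)*(-8287) = ((74 + 16) - 5792)*(-8287) = (90 - 5792)*(-8287) = -5702*(-8287) = 47252474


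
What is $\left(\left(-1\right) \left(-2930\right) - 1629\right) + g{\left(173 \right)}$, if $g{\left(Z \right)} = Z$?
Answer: $1474$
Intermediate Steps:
$\left(\left(-1\right) \left(-2930\right) - 1629\right) + g{\left(173 \right)} = \left(\left(-1\right) \left(-2930\right) - 1629\right) + 173 = \left(2930 - 1629\right) + 173 = 1301 + 173 = 1474$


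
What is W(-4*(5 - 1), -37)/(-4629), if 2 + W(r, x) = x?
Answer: 13/1543 ≈ 0.0084251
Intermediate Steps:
W(r, x) = -2 + x
W(-4*(5 - 1), -37)/(-4629) = (-2 - 37)/(-4629) = -39*(-1/4629) = 13/1543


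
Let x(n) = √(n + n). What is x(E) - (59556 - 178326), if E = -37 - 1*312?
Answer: 118770 + I*√698 ≈ 1.1877e+5 + 26.42*I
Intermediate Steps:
E = -349 (E = -37 - 312 = -349)
x(n) = √2*√n (x(n) = √(2*n) = √2*√n)
x(E) - (59556 - 178326) = √2*√(-349) - (59556 - 178326) = √2*(I*√349) - 1*(-118770) = I*√698 + 118770 = 118770 + I*√698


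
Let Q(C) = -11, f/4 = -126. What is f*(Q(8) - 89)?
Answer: 50400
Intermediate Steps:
f = -504 (f = 4*(-126) = -504)
f*(Q(8) - 89) = -504*(-11 - 89) = -504*(-100) = 50400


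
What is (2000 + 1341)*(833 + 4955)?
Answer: 19337708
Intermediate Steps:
(2000 + 1341)*(833 + 4955) = 3341*5788 = 19337708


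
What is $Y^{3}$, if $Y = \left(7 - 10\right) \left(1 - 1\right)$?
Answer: $0$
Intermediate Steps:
$Y = 0$ ($Y = \left(-3\right) 0 = 0$)
$Y^{3} = 0^{3} = 0$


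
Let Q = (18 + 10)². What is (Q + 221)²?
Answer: 1010025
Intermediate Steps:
Q = 784 (Q = 28² = 784)
(Q + 221)² = (784 + 221)² = 1005² = 1010025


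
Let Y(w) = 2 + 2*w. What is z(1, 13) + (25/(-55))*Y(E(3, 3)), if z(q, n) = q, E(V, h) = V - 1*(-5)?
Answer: -79/11 ≈ -7.1818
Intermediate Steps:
E(V, h) = 5 + V (E(V, h) = V + 5 = 5 + V)
z(1, 13) + (25/(-55))*Y(E(3, 3)) = 1 + (25/(-55))*(2 + 2*(5 + 3)) = 1 + (25*(-1/55))*(2 + 2*8) = 1 - 5*(2 + 16)/11 = 1 - 5/11*18 = 1 - 90/11 = -79/11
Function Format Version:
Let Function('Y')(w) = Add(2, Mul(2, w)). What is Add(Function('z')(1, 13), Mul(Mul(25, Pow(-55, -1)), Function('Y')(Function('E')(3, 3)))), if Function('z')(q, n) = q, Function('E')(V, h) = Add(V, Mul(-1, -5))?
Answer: Rational(-79, 11) ≈ -7.1818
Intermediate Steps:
Function('E')(V, h) = Add(5, V) (Function('E')(V, h) = Add(V, 5) = Add(5, V))
Add(Function('z')(1, 13), Mul(Mul(25, Pow(-55, -1)), Function('Y')(Function('E')(3, 3)))) = Add(1, Mul(Mul(25, Pow(-55, -1)), Add(2, Mul(2, Add(5, 3))))) = Add(1, Mul(Mul(25, Rational(-1, 55)), Add(2, Mul(2, 8)))) = Add(1, Mul(Rational(-5, 11), Add(2, 16))) = Add(1, Mul(Rational(-5, 11), 18)) = Add(1, Rational(-90, 11)) = Rational(-79, 11)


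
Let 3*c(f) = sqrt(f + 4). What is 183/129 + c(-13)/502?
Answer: 61/43 + I/502 ≈ 1.4186 + 0.001992*I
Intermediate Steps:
c(f) = sqrt(4 + f)/3 (c(f) = sqrt(f + 4)/3 = sqrt(4 + f)/3)
183/129 + c(-13)/502 = 183/129 + (sqrt(4 - 13)/3)/502 = 183*(1/129) + (sqrt(-9)/3)*(1/502) = 61/43 + ((3*I)/3)*(1/502) = 61/43 + I*(1/502) = 61/43 + I/502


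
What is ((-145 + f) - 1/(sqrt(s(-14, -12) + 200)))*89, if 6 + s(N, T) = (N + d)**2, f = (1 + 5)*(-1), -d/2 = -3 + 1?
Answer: -13439 - 89*sqrt(6)/42 ≈ -13444.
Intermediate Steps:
d = 4 (d = -2*(-3 + 1) = -2*(-2) = 4)
f = -6 (f = 6*(-1) = -6)
s(N, T) = -6 + (4 + N)**2 (s(N, T) = -6 + (N + 4)**2 = -6 + (4 + N)**2)
((-145 + f) - 1/(sqrt(s(-14, -12) + 200)))*89 = ((-145 - 6) - 1/(sqrt((-6 + (4 - 14)**2) + 200)))*89 = (-151 - 1/(sqrt((-6 + (-10)**2) + 200)))*89 = (-151 - 1/(sqrt((-6 + 100) + 200)))*89 = (-151 - 1/(sqrt(94 + 200)))*89 = (-151 - 1/(sqrt(294)))*89 = (-151 - 1/(7*sqrt(6)))*89 = (-151 - sqrt(6)/42)*89 = -13439 - 89*sqrt(6)/42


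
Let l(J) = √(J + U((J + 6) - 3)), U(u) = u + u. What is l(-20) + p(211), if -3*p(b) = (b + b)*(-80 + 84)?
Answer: -1688/3 + 3*I*√6 ≈ -562.67 + 7.3485*I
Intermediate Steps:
U(u) = 2*u
p(b) = -8*b/3 (p(b) = -(b + b)*(-80 + 84)/3 = -2*b*4/3 = -8*b/3)
l(J) = √(6 + 3*J) (l(J) = √(J + 2*((J + 6) - 3)) = √(J + 2*((6 + J) - 3)) = √(J + 2*(3 + J)) = √(J + (6 + 2*J)) = √(6 + 3*J))
l(-20) + p(211) = √(6 + 3*(-20)) - 8/3*211 = √(6 - 60) - 1688/3 = √(-54) - 1688/3 = 3*I*√6 - 1688/3 = -1688/3 + 3*I*√6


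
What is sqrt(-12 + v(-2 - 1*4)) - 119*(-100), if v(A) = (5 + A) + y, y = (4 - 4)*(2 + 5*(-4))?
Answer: 11900 + I*sqrt(13) ≈ 11900.0 + 3.6056*I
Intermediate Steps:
y = 0 (y = 0*(2 - 20) = 0*(-18) = 0)
v(A) = 5 + A (v(A) = (5 + A) + 0 = 5 + A)
sqrt(-12 + v(-2 - 1*4)) - 119*(-100) = sqrt(-12 + (5 + (-2 - 1*4))) - 119*(-100) = sqrt(-12 + (5 + (-2 - 4))) + 11900 = sqrt(-12 + (5 - 6)) + 11900 = sqrt(-12 - 1) + 11900 = sqrt(-13) + 11900 = I*sqrt(13) + 11900 = 11900 + I*sqrt(13)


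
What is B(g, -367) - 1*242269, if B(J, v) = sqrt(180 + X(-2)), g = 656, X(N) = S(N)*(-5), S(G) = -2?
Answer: -242269 + sqrt(190) ≈ -2.4226e+5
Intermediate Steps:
X(N) = 10 (X(N) = -2*(-5) = 10)
B(J, v) = sqrt(190) (B(J, v) = sqrt(180 + 10) = sqrt(190))
B(g, -367) - 1*242269 = sqrt(190) - 1*242269 = sqrt(190) - 242269 = -242269 + sqrt(190)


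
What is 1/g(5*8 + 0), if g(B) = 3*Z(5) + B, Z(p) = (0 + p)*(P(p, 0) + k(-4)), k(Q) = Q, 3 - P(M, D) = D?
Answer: 1/25 ≈ 0.040000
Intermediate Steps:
P(M, D) = 3 - D
Z(p) = -p (Z(p) = (0 + p)*((3 - 1*0) - 4) = p*((3 + 0) - 4) = p*(3 - 4) = p*(-1) = -p)
g(B) = -15 + B (g(B) = 3*(-1*5) + B = 3*(-5) + B = -15 + B)
1/g(5*8 + 0) = 1/(-15 + (5*8 + 0)) = 1/(-15 + (40 + 0)) = 1/(-15 + 40) = 1/25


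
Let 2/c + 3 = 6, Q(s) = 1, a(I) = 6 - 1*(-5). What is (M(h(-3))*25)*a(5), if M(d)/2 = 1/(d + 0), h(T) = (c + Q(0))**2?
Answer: 198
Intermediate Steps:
a(I) = 11 (a(I) = 6 + 5 = 11)
c = 2/3 (c = 2/(-3 + 6) = 2/3 ≈ 0.66667)
h(T) = 25/9 (h(T) = (2/3 + 1)**2 = (5/3)**2 = 25/9)
M(d) = 2/d (M(d) = 2/(d + 0) = 2/d)
(M(h(-3))*25)*a(5) = ((2/(25/9))*25)*11 = ((2*(9/25))*25)*11 = ((18/25)*25)*11 = 18*11 = 198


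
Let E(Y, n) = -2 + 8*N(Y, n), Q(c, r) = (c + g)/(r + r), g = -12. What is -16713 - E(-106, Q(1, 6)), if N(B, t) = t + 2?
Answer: -50159/3 ≈ -16720.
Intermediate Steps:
N(B, t) = 2 + t
Q(c, r) = (-12 + c)/(2*r) (Q(c, r) = (c - 12)/(r + r) = (-12 + c)/((2*r)) = (-12 + c)*(1/(2*r)) = (-12 + c)/(2*r))
E(Y, n) = 14 + 8*n (E(Y, n) = -2 + 8*(2 + n) = -2 + (16 + 8*n) = 14 + 8*n)
-16713 - E(-106, Q(1, 6)) = -16713 - (14 + 8*((½)*(-12 + 1)/6)) = -16713 - (14 + 8*((½)*(⅙)*(-11))) = -16713 - (14 + 8*(-11/12)) = -16713 - (14 - 22/3) = -16713 - 1*20/3 = -16713 - 20/3 = -50159/3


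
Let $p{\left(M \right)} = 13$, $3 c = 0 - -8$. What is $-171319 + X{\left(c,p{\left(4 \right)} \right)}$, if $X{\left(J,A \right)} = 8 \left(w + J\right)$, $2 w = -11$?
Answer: $- \frac{514025}{3} \approx -1.7134 \cdot 10^{5}$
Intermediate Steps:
$w = - \frac{11}{2}$ ($w = \frac{1}{2} \left(-11\right) = - \frac{11}{2} \approx -5.5$)
$c = \frac{8}{3}$ ($c = \frac{0 - -8}{3} = \frac{0 + 8}{3} = \frac{1}{3} \cdot 8 = \frac{8}{3} \approx 2.6667$)
$X{\left(J,A \right)} = -44 + 8 J$ ($X{\left(J,A \right)} = 8 \left(- \frac{11}{2} + J\right) = -44 + 8 J$)
$-171319 + X{\left(c,p{\left(4 \right)} \right)} = -171319 + \left(-44 + 8 \cdot \frac{8}{3}\right) = -171319 + \left(-44 + \frac{64}{3}\right) = -171319 - \frac{68}{3} = - \frac{514025}{3}$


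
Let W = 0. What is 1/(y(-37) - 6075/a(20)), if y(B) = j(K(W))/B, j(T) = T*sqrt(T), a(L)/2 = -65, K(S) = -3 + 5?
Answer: 43246710/2020946617 + 50024*sqrt(2)/2020946617 ≈ 0.021434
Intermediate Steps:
K(S) = 2
a(L) = -130 (a(L) = 2*(-65) = -130)
j(T) = T**(3/2)
y(B) = 2*sqrt(2)/B (y(B) = 2**(3/2)/B = (2*sqrt(2))/B = 2*sqrt(2)/B)
1/(y(-37) - 6075/a(20)) = 1/(2*sqrt(2)/(-37) - 6075/(-130)) = 1/(2*sqrt(2)*(-1/37) - 6075*(-1/130)) = 1/(-2*sqrt(2)/37 + 1215/26) = 1/(1215/26 - 2*sqrt(2)/37)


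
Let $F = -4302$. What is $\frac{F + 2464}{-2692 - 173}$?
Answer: $\frac{1838}{2865} \approx 0.64154$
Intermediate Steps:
$\frac{F + 2464}{-2692 - 173} = \frac{-4302 + 2464}{-2692 - 173} = - \frac{1838}{-2865} = \left(-1838\right) \left(- \frac{1}{2865}\right) = \frac{1838}{2865}$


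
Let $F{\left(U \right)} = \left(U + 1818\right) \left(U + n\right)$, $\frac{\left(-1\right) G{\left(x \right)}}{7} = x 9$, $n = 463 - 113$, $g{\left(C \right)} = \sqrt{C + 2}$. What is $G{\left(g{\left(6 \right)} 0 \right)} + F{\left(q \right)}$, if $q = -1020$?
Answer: $-534660$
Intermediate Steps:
$g{\left(C \right)} = \sqrt{2 + C}$
$n = 350$ ($n = 463 - 113 = 350$)
$G{\left(x \right)} = - 63 x$ ($G{\left(x \right)} = - 7 x 9 = - 7 \cdot 9 x = - 63 x$)
$F{\left(U \right)} = \left(350 + U\right) \left(1818 + U\right)$ ($F{\left(U \right)} = \left(U + 1818\right) \left(U + 350\right) = \left(1818 + U\right) \left(350 + U\right) = \left(350 + U\right) \left(1818 + U\right)$)
$G{\left(g{\left(6 \right)} 0 \right)} + F{\left(q \right)} = - 63 \sqrt{2 + 6} \cdot 0 + \left(636300 + \left(-1020\right)^{2} + 2168 \left(-1020\right)\right) = - 63 \sqrt{8} \cdot 0 + \left(636300 + 1040400 - 2211360\right) = - 63 \cdot 2 \sqrt{2} \cdot 0 - 534660 = \left(-63\right) 0 - 534660 = 0 - 534660 = -534660$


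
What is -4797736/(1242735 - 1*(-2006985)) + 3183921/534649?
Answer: 972718374682/217182443535 ≈ 4.4788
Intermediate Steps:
-4797736/(1242735 - 1*(-2006985)) + 3183921/534649 = -4797736/(1242735 + 2006985) + 3183921*(1/534649) = -4797736/3249720 + 3183921/534649 = -4797736*1/3249720 + 3183921/534649 = -599717/406215 + 3183921/534649 = 972718374682/217182443535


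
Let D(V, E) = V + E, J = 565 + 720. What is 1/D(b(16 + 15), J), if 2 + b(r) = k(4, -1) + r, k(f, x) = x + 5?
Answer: 1/1318 ≈ 0.00075873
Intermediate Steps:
k(f, x) = 5 + x
b(r) = 2 + r (b(r) = -2 + ((5 - 1) + r) = -2 + (4 + r) = 2 + r)
J = 1285
D(V, E) = E + V
1/D(b(16 + 15), J) = 1/(1285 + (2 + (16 + 15))) = 1/(1285 + (2 + 31)) = 1/(1285 + 33) = 1/1318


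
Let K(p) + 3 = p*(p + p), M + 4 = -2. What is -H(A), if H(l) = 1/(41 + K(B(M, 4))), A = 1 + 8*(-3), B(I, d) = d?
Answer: -1/70 ≈ -0.014286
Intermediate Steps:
M = -6 (M = -4 - 2 = -6)
K(p) = -3 + 2*p² (K(p) = -3 + p*(p + p) = -3 + p*(2*p) = -3 + 2*p²)
A = -23 (A = 1 - 24 = -23)
H(l) = 1/70 (H(l) = 1/(41 + (-3 + 2*4²)) = 1/(41 + (-3 + 2*16)) = 1/(41 + (-3 + 32)) = 1/(41 + 29) = 1/70)
-H(A) = -1*1/70 = -1/70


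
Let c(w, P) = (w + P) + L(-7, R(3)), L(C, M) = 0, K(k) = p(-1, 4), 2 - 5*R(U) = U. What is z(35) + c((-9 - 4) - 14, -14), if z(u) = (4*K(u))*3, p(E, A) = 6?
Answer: 31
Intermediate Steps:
R(U) = ⅖ - U/5
K(k) = 6
z(u) = 72 (z(u) = (4*6)*3 = 24*3 = 72)
c(w, P) = P + w (c(w, P) = (w + P) + 0 = (P + w) + 0 = P + w)
z(35) + c((-9 - 4) - 14, -14) = 72 + (-14 + ((-9 - 4) - 14)) = 72 + (-14 + (-13 - 14)) = 72 + (-14 - 27) = 72 - 41 = 31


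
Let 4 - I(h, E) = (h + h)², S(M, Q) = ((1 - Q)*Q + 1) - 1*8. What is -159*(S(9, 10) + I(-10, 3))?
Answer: 78387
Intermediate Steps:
S(M, Q) = -7 + Q*(1 - Q) (S(M, Q) = (Q*(1 - Q) + 1) - 8 = (1 + Q*(1 - Q)) - 8 = -7 + Q*(1 - Q))
I(h, E) = 4 - 4*h² (I(h, E) = 4 - (h + h)² = 4 - (2*h)² = 4 - 4*h²)
-159*(S(9, 10) + I(-10, 3)) = -159*((-7 + 10 - 1*10²) + (4 - 4*(-10)²)) = -159*((-7 + 10 - 1*100) + (4 - 4*100)) = -159*((-7 + 10 - 100) + (4 - 400)) = -159*(-97 - 396) = -159*(-493) = 78387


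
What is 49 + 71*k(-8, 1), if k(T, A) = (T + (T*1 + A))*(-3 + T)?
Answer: 11764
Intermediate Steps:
k(T, A) = (-3 + T)*(A + 2*T) (k(T, A) = (T + (T + A))*(-3 + T) = (T + (A + T))*(-3 + T) = (A + 2*T)*(-3 + T) = (-3 + T)*(A + 2*T))
49 + 71*k(-8, 1) = 49 + 71*(-6*(-8) - 3*1 + 2*(-8)² + 1*(-8)) = 49 + 71*(48 - 3 + 2*64 - 8) = 49 + 71*(48 - 3 + 128 - 8) = 49 + 71*165 = 49 + 11715 = 11764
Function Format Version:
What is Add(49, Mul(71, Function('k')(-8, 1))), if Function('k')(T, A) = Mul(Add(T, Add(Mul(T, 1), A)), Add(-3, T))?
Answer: 11764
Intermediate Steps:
Function('k')(T, A) = Mul(Add(-3, T), Add(A, Mul(2, T))) (Function('k')(T, A) = Mul(Add(T, Add(T, A)), Add(-3, T)) = Mul(Add(T, Add(A, T)), Add(-3, T)) = Mul(Add(A, Mul(2, T)), Add(-3, T)) = Mul(Add(-3, T), Add(A, Mul(2, T))))
Add(49, Mul(71, Function('k')(-8, 1))) = Add(49, Mul(71, Add(Mul(-6, -8), Mul(-3, 1), Mul(2, Pow(-8, 2)), Mul(1, -8)))) = Add(49, Mul(71, Add(48, -3, Mul(2, 64), -8))) = Add(49, Mul(71, Add(48, -3, 128, -8))) = Add(49, Mul(71, 165)) = Add(49, 11715) = 11764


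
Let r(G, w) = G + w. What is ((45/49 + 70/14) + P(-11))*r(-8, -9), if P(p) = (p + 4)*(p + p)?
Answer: -133212/49 ≈ -2718.6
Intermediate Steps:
P(p) = 2*p*(4 + p) (P(p) = (4 + p)*(2*p) = 2*p*(4 + p))
((45/49 + 70/14) + P(-11))*r(-8, -9) = ((45/49 + 70/14) + 2*(-11)*(4 - 11))*(-8 - 9) = ((45*(1/49) + 70*(1/14)) + 2*(-11)*(-7))*(-17) = ((45/49 + 5) + 154)*(-17) = (290/49 + 154)*(-17) = (7836/49)*(-17) = -133212/49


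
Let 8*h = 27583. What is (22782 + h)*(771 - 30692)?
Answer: -6278592719/8 ≈ -7.8482e+8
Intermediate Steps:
h = 27583/8 (h = (⅛)*27583 = 27583/8 ≈ 3447.9)
(22782 + h)*(771 - 30692) = (22782 + 27583/8)*(771 - 30692) = (209839/8)*(-29921) = -6278592719/8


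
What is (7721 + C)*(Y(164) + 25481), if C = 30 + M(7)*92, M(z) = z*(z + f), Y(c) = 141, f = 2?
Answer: 347101234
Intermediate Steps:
M(z) = z*(2 + z) (M(z) = z*(z + 2) = z*(2 + z))
C = 5826 (C = 30 + (7*(2 + 7))*92 = 30 + (7*9)*92 = 30 + 63*92 = 30 + 5796 = 5826)
(7721 + C)*(Y(164) + 25481) = (7721 + 5826)*(141 + 25481) = 13547*25622 = 347101234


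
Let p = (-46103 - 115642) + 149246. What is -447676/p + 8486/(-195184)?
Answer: 43636562935/1219802408 ≈ 35.773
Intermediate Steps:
p = -12499 (p = -161745 + 149246 = -12499)
-447676/p + 8486/(-195184) = -447676/(-12499) + 8486/(-195184) = -447676*(-1/12499) + 8486*(-1/195184) = 447676/12499 - 4243/97592 = 43636562935/1219802408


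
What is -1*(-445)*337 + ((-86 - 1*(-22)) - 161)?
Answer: 149740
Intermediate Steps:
-1*(-445)*337 + ((-86 - 1*(-22)) - 161) = 445*337 + ((-86 + 22) - 161) = 149965 + (-64 - 161) = 149965 - 225 = 149740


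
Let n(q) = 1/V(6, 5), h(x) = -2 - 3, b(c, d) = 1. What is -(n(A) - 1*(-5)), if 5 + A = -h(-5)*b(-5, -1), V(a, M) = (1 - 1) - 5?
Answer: -24/5 ≈ -4.8000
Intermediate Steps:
V(a, M) = -5 (V(a, M) = 0 - 5 = -5)
h(x) = -5
A = 0 (A = -5 - (-5) = -5 - 1*(-5) = -5 + 5 = 0)
n(q) = -1/5 (n(q) = 1/(-5) = -1/5)
-(n(A) - 1*(-5)) = -(-1/5 - 1*(-5)) = -(-1/5 + 5) = -1*24/5 = -24/5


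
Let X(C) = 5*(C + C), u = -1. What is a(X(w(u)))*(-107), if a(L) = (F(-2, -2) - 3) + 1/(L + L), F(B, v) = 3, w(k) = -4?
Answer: 107/80 ≈ 1.3375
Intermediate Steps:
X(C) = 10*C (X(C) = 5*(2*C) = 10*C)
a(L) = 1/(2*L) (a(L) = (3 - 3) + 1/(L + L) = 0 + 1/(2*L) = 1/(2*L))
a(X(w(u)))*(-107) = (1/(2*((10*(-4)))))*(-107) = ((½)/(-40))*(-107) = ((½)*(-1/40))*(-107) = -1/80*(-107) = 107/80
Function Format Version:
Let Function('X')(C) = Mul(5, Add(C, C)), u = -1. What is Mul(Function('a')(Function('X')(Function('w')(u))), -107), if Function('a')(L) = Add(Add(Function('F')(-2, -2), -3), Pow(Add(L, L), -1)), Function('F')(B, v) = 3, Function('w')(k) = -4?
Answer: Rational(107, 80) ≈ 1.3375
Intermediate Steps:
Function('X')(C) = Mul(10, C) (Function('X')(C) = Mul(5, Mul(2, C)) = Mul(10, C))
Function('a')(L) = Mul(Rational(1, 2), Pow(L, -1)) (Function('a')(L) = Add(Add(3, -3), Pow(Add(L, L), -1)) = Add(0, Pow(Mul(2, L), -1)) = Add(0, Mul(Rational(1, 2), Pow(L, -1))) = Mul(Rational(1, 2), Pow(L, -1)))
Mul(Function('a')(Function('X')(Function('w')(u))), -107) = Mul(Mul(Rational(1, 2), Pow(Mul(10, -4), -1)), -107) = Mul(Mul(Rational(1, 2), Pow(-40, -1)), -107) = Mul(Mul(Rational(1, 2), Rational(-1, 40)), -107) = Mul(Rational(-1, 80), -107) = Rational(107, 80)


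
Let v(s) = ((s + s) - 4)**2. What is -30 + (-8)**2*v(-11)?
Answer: 43234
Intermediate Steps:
v(s) = (-4 + 2*s)**2 (v(s) = (2*s - 4)**2 = (-4 + 2*s)**2)
-30 + (-8)**2*v(-11) = -30 + (-8)**2*(4*(-2 - 11)**2) = -30 + 64*(4*(-13)**2) = -30 + 64*(4*169) = -30 + 64*676 = -30 + 43264 = 43234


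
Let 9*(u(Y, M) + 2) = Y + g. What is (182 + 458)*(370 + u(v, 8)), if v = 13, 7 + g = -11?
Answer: 2116480/9 ≈ 2.3516e+5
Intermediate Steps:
g = -18 (g = -7 - 11 = -18)
u(Y, M) = -4 + Y/9 (u(Y, M) = -2 + (Y - 18)/9 = -2 + (-18 + Y)/9 = -2 + (-2 + Y/9) = -4 + Y/9)
(182 + 458)*(370 + u(v, 8)) = (182 + 458)*(370 + (-4 + (⅑)*13)) = 640*(370 + (-4 + 13/9)) = 640*(370 - 23/9) = 640*(3307/9) = 2116480/9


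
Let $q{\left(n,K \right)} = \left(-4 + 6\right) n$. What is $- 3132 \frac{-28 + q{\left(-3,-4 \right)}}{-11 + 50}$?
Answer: $\frac{35496}{13} \approx 2730.5$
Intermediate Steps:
$q{\left(n,K \right)} = 2 n$
$- 3132 \frac{-28 + q{\left(-3,-4 \right)}}{-11 + 50} = - 3132 \frac{-28 + 2 \left(-3\right)}{-11 + 50} = - 3132 \frac{-28 - 6}{39} = - 3132 \left(\left(-34\right) \frac{1}{39}\right) = \left(-3132\right) \left(- \frac{34}{39}\right) = \frac{35496}{13}$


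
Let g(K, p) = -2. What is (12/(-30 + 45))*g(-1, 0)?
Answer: -8/5 ≈ -1.6000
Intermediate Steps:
(12/(-30 + 45))*g(-1, 0) = (12/(-30 + 45))*(-2) = (12/15)*(-2) = ((1/15)*12)*(-2) = (⅘)*(-2) = -8/5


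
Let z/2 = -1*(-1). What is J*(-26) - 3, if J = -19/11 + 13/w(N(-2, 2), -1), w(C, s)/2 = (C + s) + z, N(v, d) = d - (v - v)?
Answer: -476/33 ≈ -14.424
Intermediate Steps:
z = 2 (z = 2*(-1*(-1)) = 2*1 = 2)
N(v, d) = d (N(v, d) = d - 1*0 = d + 0 = d)
w(C, s) = 4 + 2*C + 2*s (w(C, s) = 2*((C + s) + 2) = 2*(2 + C + s) = 4 + 2*C + 2*s)
J = 29/66 (J = -19/11 + 13/(4 + 2*2 + 2*(-1)) = -19*1/11 + 13/(4 + 4 - 2) = -19/11 + 13/6 = 29/66 ≈ 0.43939)
J*(-26) - 3 = (29/66)*(-26) - 3 = -377/33 - 3 = -476/33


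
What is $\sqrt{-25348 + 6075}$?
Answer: $i \sqrt{19273} \approx 138.83 i$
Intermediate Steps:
$\sqrt{-25348 + 6075} = \sqrt{-19273} = i \sqrt{19273}$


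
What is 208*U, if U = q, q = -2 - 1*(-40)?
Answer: 7904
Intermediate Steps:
q = 38 (q = -2 + 40 = 38)
U = 38
208*U = 208*38 = 7904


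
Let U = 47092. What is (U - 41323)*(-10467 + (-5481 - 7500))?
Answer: -135271512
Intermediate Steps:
(U - 41323)*(-10467 + (-5481 - 7500)) = (47092 - 41323)*(-10467 + (-5481 - 7500)) = 5769*(-10467 - 12981) = 5769*(-23448) = -135271512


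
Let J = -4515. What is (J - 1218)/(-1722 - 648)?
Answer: 1911/790 ≈ 2.4190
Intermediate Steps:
(J - 1218)/(-1722 - 648) = (-4515 - 1218)/(-1722 - 648) = -5733/(-2370) = -5733*(-1/2370) = 1911/790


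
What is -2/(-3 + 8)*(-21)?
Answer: 42/5 ≈ 8.4000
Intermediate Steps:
-2/(-3 + 8)*(-21) = -2/5*(-21) = -2*⅕*(-21) = -⅖*(-21) = 42/5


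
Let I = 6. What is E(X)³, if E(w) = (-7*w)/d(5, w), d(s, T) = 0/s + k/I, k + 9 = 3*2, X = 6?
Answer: 592704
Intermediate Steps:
k = -3 (k = -9 + 3*2 = -9 + 6 = -3)
d(s, T) = -½ (d(s, T) = 0/s - 3/6 = 0 - 3*⅙ = 0 - ½ = -½)
E(w) = 14*w (E(w) = (-7*w)/(-½) = -7*w*(-2) = 14*w)
E(X)³ = (14*6)³ = 84³ = 592704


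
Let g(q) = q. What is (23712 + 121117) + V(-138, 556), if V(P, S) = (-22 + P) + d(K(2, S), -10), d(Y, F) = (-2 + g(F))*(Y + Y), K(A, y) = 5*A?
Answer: 144429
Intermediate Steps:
d(Y, F) = 2*Y*(-2 + F) (d(Y, F) = (-2 + F)*(Y + Y) = (-2 + F)*(2*Y) = 2*Y*(-2 + F))
V(P, S) = -262 + P (V(P, S) = (-22 + P) + 2*(5*2)*(-2 - 10) = (-22 + P) + 2*10*(-12) = (-22 + P) - 240 = -262 + P)
(23712 + 121117) + V(-138, 556) = (23712 + 121117) + (-262 - 138) = 144829 - 400 = 144429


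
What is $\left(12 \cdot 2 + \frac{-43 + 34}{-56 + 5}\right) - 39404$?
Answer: $- \frac{669457}{17} \approx -39380.0$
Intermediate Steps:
$\left(12 \cdot 2 + \frac{-43 + 34}{-56 + 5}\right) - 39404 = \left(24 - \frac{9}{-51}\right) - 39404 = \left(24 - - \frac{3}{17}\right) - 39404 = \left(24 + \frac{3}{17}\right) - 39404 = \frac{411}{17} - 39404 = - \frac{669457}{17}$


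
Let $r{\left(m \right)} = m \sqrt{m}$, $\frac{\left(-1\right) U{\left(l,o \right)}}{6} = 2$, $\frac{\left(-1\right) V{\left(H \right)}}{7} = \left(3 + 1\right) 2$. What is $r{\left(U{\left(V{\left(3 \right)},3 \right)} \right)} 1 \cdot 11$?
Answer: $- 264 i \sqrt{3} \approx - 457.26 i$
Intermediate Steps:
$V{\left(H \right)} = -56$ ($V{\left(H \right)} = - 7 \left(3 + 1\right) 2 = - 7 \cdot 4 \cdot 2 = \left(-7\right) 8 = -56$)
$U{\left(l,o \right)} = -12$ ($U{\left(l,o \right)} = \left(-6\right) 2 = -12$)
$r{\left(m \right)} = m^{\frac{3}{2}}$
$r{\left(U{\left(V{\left(3 \right)},3 \right)} \right)} 1 \cdot 11 = \left(-12\right)^{\frac{3}{2}} \cdot 1 \cdot 11 = - 24 i \sqrt{3} \cdot 1 \cdot 11 = - 24 i \sqrt{3} \cdot 11 = - 264 i \sqrt{3}$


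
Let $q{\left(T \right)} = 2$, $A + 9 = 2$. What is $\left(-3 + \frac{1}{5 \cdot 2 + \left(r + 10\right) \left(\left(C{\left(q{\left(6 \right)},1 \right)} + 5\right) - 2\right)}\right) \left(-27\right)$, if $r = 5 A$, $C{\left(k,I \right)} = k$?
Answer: $\frac{9342}{115} \approx 81.235$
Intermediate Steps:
$A = -7$ ($A = -9 + 2 = -7$)
$r = -35$ ($r = 5 \left(-7\right) = -35$)
$\left(-3 + \frac{1}{5 \cdot 2 + \left(r + 10\right) \left(\left(C{\left(q{\left(6 \right)},1 \right)} + 5\right) - 2\right)}\right) \left(-27\right) = \left(-3 + \frac{1}{5 \cdot 2 + \left(-35 + 10\right) \left(\left(2 + 5\right) - 2\right)}\right) \left(-27\right) = \left(-3 + \frac{1}{10 - 25 \left(7 - 2\right)}\right) \left(-27\right) = \left(-3 + \frac{1}{10 - 125}\right) \left(-27\right) = \left(-3 + \frac{1}{-115}\right) \left(-27\right) = \left(-3 - \frac{1}{115}\right) \left(-27\right) = \left(- \frac{346}{115}\right) \left(-27\right) = \frac{9342}{115}$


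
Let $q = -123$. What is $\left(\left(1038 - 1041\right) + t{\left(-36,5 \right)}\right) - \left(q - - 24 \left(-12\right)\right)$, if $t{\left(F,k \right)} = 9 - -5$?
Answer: $422$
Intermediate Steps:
$t{\left(F,k \right)} = 14$ ($t{\left(F,k \right)} = 9 + 5 = 14$)
$\left(\left(1038 - 1041\right) + t{\left(-36,5 \right)}\right) - \left(q - - 24 \left(-12\right)\right) = \left(\left(1038 - 1041\right) + 14\right) - \left(-123 - - 24 \left(-12\right)\right) = \left(-3 + 14\right) - \left(-123 - \left(-1\right) \left(-288\right)\right) = 11 - \left(-123 - 288\right) = 11 - -411 = 11 + 411 = 422$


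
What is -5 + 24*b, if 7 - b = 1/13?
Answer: 2095/13 ≈ 161.15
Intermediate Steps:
b = 90/13 (b = 7 - 1/13 = 90/13 ≈ 6.9231)
-5 + 24*b = -5 + 24*(90/13) = -5 + 2160/13 = 2095/13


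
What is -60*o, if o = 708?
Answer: -42480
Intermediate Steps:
-60*o = -60*708 = -42480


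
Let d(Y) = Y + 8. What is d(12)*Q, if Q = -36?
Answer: -720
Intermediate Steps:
d(Y) = 8 + Y
d(12)*Q = (8 + 12)*(-36) = 20*(-36) = -720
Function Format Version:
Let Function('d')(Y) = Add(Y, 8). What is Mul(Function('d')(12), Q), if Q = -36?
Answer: -720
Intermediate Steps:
Function('d')(Y) = Add(8, Y)
Mul(Function('d')(12), Q) = Mul(Add(8, 12), -36) = Mul(20, -36) = -720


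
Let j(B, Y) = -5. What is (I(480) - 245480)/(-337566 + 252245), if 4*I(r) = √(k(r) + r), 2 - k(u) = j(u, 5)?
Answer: 245480/85321 - √487/341284 ≈ 2.8771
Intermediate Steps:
k(u) = 7 (k(u) = 2 - 1*(-5) = 2 + 5 = 7)
I(r) = √(7 + r)/4
(I(480) - 245480)/(-337566 + 252245) = (√(7 + 480)/4 - 245480)/(-337566 + 252245) = (√487/4 - 245480)/(-85321) = (-245480 + √487/4)*(-1/85321) = 245480/85321 - √487/341284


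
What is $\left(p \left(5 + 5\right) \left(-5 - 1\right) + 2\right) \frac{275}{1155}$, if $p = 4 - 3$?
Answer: $- \frac{290}{21} \approx -13.81$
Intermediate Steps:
$p = 1$ ($p = 4 - 3 = 1$)
$\left(p \left(5 + 5\right) \left(-5 - 1\right) + 2\right) \frac{275}{1155} = \left(1 \left(5 + 5\right) \left(-5 - 1\right) + 2\right) \frac{275}{1155} = \left(1 \cdot 10 \left(-6\right) + 2\right) 275 \cdot \frac{1}{1155} = \left(1 \left(-60\right) + 2\right) \frac{5}{21} = \left(-60 + 2\right) \frac{5}{21} = \left(-58\right) \frac{5}{21} = - \frac{290}{21}$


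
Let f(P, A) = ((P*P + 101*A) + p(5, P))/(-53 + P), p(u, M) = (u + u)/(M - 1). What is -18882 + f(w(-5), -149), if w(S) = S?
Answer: -3240391/174 ≈ -18623.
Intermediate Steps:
p(u, M) = 2*u/(-1 + M) (p(u, M) = (2*u)/(-1 + M) = 2*u/(-1 + M))
f(P, A) = (P² + 10/(-1 + P) + 101*A)/(-53 + P) (f(P, A) = ((P*P + 101*A) + 2*5/(-1 + P))/(-53 + P) = ((P² + 101*A) + 10/(-1 + P))/(-53 + P) = (P² + 10/(-1 + P) + 101*A)/(-53 + P))
-18882 + f(w(-5), -149) = -18882 + (10 + (-1 - 5)*((-5)² + 101*(-149)))/((-1 - 5)*(-53 - 5)) = -18882 + (10 - 6*(25 - 15049))/(-6*(-58)) = -18882 - ⅙*(-1/58)*(10 - 6*(-15024)) = -18882 - ⅙*(-1/58)*(10 + 90144) = -18882 - ⅙*(-1/58)*90154 = -18882 + 45077/174 = -3240391/174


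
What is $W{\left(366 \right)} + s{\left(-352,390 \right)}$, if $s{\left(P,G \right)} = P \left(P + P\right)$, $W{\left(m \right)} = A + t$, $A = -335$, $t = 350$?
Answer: $247823$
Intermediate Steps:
$W{\left(m \right)} = 15$ ($W{\left(m \right)} = -335 + 350 = 15$)
$s{\left(P,G \right)} = 2 P^{2}$ ($s{\left(P,G \right)} = P 2 P = 2 P^{2}$)
$W{\left(366 \right)} + s{\left(-352,390 \right)} = 15 + 2 \left(-352\right)^{2} = 15 + 2 \cdot 123904 = 15 + 247808 = 247823$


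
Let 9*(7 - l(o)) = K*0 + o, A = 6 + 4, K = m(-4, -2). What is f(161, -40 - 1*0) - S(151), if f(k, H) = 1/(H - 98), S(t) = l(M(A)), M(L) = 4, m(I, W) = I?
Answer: -2717/414 ≈ -6.5628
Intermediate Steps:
K = -4
A = 10
l(o) = 7 - o/9 (l(o) = 7 - (-4*0 + o)/9 = 7 - (0 + o)/9 = 7 - o/9)
S(t) = 59/9 (S(t) = 7 - ⅑*4 = 7 - 4/9 = 59/9)
f(k, H) = 1/(-98 + H)
f(161, -40 - 1*0) - S(151) = 1/(-98 + (-40 - 1*0)) - 1*59/9 = 1/(-98 + (-40 + 0)) - 59/9 = 1/(-98 - 40) - 59/9 = 1/(-138) - 59/9 = -1/138 - 59/9 = -2717/414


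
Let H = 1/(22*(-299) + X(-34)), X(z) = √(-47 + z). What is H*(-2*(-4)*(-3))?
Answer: 157872/43270165 + 216*I/43270165 ≈ 0.0036485 + 4.9919e-6*I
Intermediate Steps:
H = (-6578 - 9*I)/43270165 (H = 1/(22*(-299) + √(-47 - 34)) = 1/(-6578 + √(-81)) = 1/(-6578 + 9*I) = (-6578 - 9*I)/43270165 ≈ -0.00015202 - 2.08e-7*I)
H*(-2*(-4)*(-3)) = (-6578/43270165 - 9*I/43270165)*(-2*(-4)*(-3)) = (-6578/43270165 - 9*I/43270165)*(8*(-3)) = (-6578/43270165 - 9*I/43270165)*(-24) = 157872/43270165 + 216*I/43270165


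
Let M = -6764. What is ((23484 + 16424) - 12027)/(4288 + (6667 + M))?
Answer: 27881/4191 ≈ 6.6526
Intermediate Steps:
((23484 + 16424) - 12027)/(4288 + (6667 + M)) = ((23484 + 16424) - 12027)/(4288 + (6667 - 6764)) = (39908 - 12027)/(4288 - 97) = 27881/4191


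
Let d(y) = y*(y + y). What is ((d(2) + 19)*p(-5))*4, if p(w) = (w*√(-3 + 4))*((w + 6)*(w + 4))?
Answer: 540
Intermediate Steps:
d(y) = 2*y² (d(y) = y*(2*y) = 2*y²)
p(w) = w*(4 + w)*(6 + w) (p(w) = (w*√1)*((6 + w)*(4 + w)) = (w*1)*((4 + w)*(6 + w)) = w*((4 + w)*(6 + w)) = w*(4 + w)*(6 + w))
((d(2) + 19)*p(-5))*4 = ((2*2² + 19)*(-5*(24 + (-5)² + 10*(-5))))*4 = ((2*4 + 19)*(-5*(24 + 25 - 50)))*4 = ((8 + 19)*(-5*(-1)))*4 = (27*5)*4 = 135*4 = 540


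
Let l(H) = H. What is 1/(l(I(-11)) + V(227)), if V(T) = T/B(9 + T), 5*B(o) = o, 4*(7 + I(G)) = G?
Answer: -118/583 ≈ -0.20240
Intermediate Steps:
I(G) = -7 + G/4
B(o) = o/5
V(T) = T/(9/5 + T/5) (V(T) = T/(((9 + T)/5)) = T/(9/5 + T/5))
1/(l(I(-11)) + V(227)) = 1/((-7 + (¼)*(-11)) + 5*227/(9 + 227)) = 1/((-7 - 11/4) + 5*227/236) = 1/(-39/4 + 5*227*(1/236)) = 1/(-39/4 + 1135/236) = 1/(-583/118) = -118/583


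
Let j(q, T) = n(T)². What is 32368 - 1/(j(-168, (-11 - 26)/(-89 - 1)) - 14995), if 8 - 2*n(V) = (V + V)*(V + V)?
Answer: 7953967617100052/245735528939 ≈ 32368.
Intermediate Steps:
n(V) = 4 - 2*V² (n(V) = 4 - (V + V)*(V + V)/2 = 4 - 2*V*2*V/2 = 4 - 2*V²)
j(q, T) = (4 - 2*T²)²
32368 - 1/(j(-168, (-11 - 26)/(-89 - 1)) - 14995) = 32368 - 1/(4*(-2 + ((-11 - 26)/(-89 - 1))²)² - 14995) = 32368 - 1/(4*(-2 + (-37/(-90))²)² - 14995) = 32368 - 1/(4*(-2 + (-37*(-1/90))²)² - 14995) = 32368 - 1/(4*(-2 + (37/90)²)² - 14995) = 32368 - 1/(4*(-2 + 1369/8100)² - 14995) = 32368 - 1/(4*(-14831/8100)² - 14995) = 32368 - 1/(4*(219958561/65610000) - 14995) = 32368 - 1/(219958561/16402500 - 14995) = 32368 - 1/(-245735528939/16402500) = 32368 - 1*(-16402500/245735528939) = 32368 + 16402500/245735528939 = 7953967617100052/245735528939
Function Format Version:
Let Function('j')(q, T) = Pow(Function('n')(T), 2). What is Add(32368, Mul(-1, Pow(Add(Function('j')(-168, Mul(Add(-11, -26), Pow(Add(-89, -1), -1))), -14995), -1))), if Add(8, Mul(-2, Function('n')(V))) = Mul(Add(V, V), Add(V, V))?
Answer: Rational(7953967617100052, 245735528939) ≈ 32368.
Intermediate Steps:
Function('n')(V) = Add(4, Mul(-2, Pow(V, 2))) (Function('n')(V) = Add(4, Mul(Rational(-1, 2), Mul(Add(V, V), Add(V, V)))) = Add(4, Mul(Rational(-1, 2), Mul(Mul(2, V), Mul(2, V)))) = Add(4, Mul(Rational(-1, 2), Mul(4, Pow(V, 2)))) = Add(4, Mul(-2, Pow(V, 2))))
Function('j')(q, T) = Pow(Add(4, Mul(-2, Pow(T, 2))), 2)
Add(32368, Mul(-1, Pow(Add(Function('j')(-168, Mul(Add(-11, -26), Pow(Add(-89, -1), -1))), -14995), -1))) = Add(32368, Mul(-1, Pow(Add(Mul(4, Pow(Add(-2, Pow(Mul(Add(-11, -26), Pow(Add(-89, -1), -1)), 2)), 2)), -14995), -1))) = Add(32368, Mul(-1, Pow(Add(Mul(4, Pow(Add(-2, Pow(Mul(-37, Pow(-90, -1)), 2)), 2)), -14995), -1))) = Add(32368, Mul(-1, Pow(Add(Mul(4, Pow(Add(-2, Pow(Mul(-37, Rational(-1, 90)), 2)), 2)), -14995), -1))) = Add(32368, Mul(-1, Pow(Add(Mul(4, Pow(Add(-2, Pow(Rational(37, 90), 2)), 2)), -14995), -1))) = Add(32368, Mul(-1, Pow(Add(Mul(4, Pow(Add(-2, Rational(1369, 8100)), 2)), -14995), -1))) = Add(32368, Mul(-1, Pow(Add(Mul(4, Pow(Rational(-14831, 8100), 2)), -14995), -1))) = Add(32368, Mul(-1, Pow(Add(Mul(4, Rational(219958561, 65610000)), -14995), -1))) = Add(32368, Mul(-1, Pow(Add(Rational(219958561, 16402500), -14995), -1))) = Add(32368, Mul(-1, Pow(Rational(-245735528939, 16402500), -1))) = Add(32368, Mul(-1, Rational(-16402500, 245735528939))) = Add(32368, Rational(16402500, 245735528939)) = Rational(7953967617100052, 245735528939)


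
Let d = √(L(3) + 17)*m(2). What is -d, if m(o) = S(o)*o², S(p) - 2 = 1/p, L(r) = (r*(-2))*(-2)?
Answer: -10*√29 ≈ -53.852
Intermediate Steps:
L(r) = 4*r (L(r) = -2*r*(-2) = 4*r)
S(p) = 2 + 1/p
m(o) = o²*(2 + 1/o) (m(o) = (2 + 1/o)*o² = o²*(2 + 1/o))
d = 10*√29 (d = √(4*3 + 17)*(2*(1 + 2*2)) = √(12 + 17)*(2*(1 + 4)) = √29*(2*5) = √29*10 = 10*√29 ≈ 53.852)
-d = -10*√29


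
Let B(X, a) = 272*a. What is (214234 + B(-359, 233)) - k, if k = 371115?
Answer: -93505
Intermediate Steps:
(214234 + B(-359, 233)) - k = (214234 + 272*233) - 1*371115 = (214234 + 63376) - 371115 = 277610 - 371115 = -93505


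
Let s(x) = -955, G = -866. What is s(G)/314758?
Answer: -955/314758 ≈ -0.0030341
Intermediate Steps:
s(G)/314758 = -955/314758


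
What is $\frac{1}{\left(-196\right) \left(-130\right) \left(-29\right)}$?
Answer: $- \frac{1}{738920} \approx -1.3533 \cdot 10^{-6}$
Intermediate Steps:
$\frac{1}{\left(-196\right) \left(-130\right) \left(-29\right)} = \frac{1}{25480 \left(-29\right)} = \frac{1}{-738920} = - \frac{1}{738920}$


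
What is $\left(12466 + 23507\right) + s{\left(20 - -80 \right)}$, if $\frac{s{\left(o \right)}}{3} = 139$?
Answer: $36390$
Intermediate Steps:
$s{\left(o \right)} = 417$ ($s{\left(o \right)} = 3 \cdot 139 = 417$)
$\left(12466 + 23507\right) + s{\left(20 - -80 \right)} = \left(12466 + 23507\right) + 417 = 35973 + 417 = 36390$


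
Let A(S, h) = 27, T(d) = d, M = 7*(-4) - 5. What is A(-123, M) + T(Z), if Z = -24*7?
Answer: -141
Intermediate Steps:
Z = -168
M = -33 (M = -28 - 5 = -33)
A(-123, M) + T(Z) = 27 - 168 = -141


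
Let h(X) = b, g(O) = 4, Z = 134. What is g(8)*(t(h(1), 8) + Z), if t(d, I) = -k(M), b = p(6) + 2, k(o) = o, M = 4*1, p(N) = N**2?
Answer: 520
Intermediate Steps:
M = 4
b = 38 (b = 6**2 + 2 = 36 + 2 = 38)
h(X) = 38
t(d, I) = -4 (t(d, I) = -1*4 = -4)
g(8)*(t(h(1), 8) + Z) = 4*(-4 + 134) = 4*130 = 520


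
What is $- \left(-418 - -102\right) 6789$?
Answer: $2145324$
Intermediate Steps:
$- \left(-418 - -102\right) 6789 = - \left(-418 + 102\right) 6789 = - \left(-316\right) 6789 = \left(-1\right) \left(-2145324\right) = 2145324$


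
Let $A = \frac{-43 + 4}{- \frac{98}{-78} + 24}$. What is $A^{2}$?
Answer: $\frac{2313441}{970225} \approx 2.3844$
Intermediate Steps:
$A = - \frac{1521}{985}$ ($A = - \frac{39}{\left(-98\right) \left(- \frac{1}{78}\right) + 24} = - \frac{39}{\frac{49}{39} + 24} = - \frac{39}{\frac{985}{39}} = \left(-39\right) \frac{39}{985} = - \frac{1521}{985} \approx -1.5442$)
$A^{2} = \left(- \frac{1521}{985}\right)^{2} = \frac{2313441}{970225}$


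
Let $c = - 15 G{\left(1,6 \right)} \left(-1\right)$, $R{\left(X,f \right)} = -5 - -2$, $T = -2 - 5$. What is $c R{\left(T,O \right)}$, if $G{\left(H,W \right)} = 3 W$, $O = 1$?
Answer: $-810$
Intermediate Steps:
$T = -7$
$R{\left(X,f \right)} = -3$ ($R{\left(X,f \right)} = -5 + 2 = -3$)
$c = 270$ ($c = - 15 \cdot 3 \cdot 6 \left(-1\right) = \left(-15\right) 18 \left(-1\right) = \left(-270\right) \left(-1\right) = 270$)
$c R{\left(T,O \right)} = 270 \left(-3\right) = -810$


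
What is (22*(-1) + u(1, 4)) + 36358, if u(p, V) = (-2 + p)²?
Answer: 36337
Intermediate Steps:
(22*(-1) + u(1, 4)) + 36358 = (22*(-1) + (-2 + 1)²) + 36358 = (-22 + (-1)²) + 36358 = (-22 + 1) + 36358 = -21 + 36358 = 36337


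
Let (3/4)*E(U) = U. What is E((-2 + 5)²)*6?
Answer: 72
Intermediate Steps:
E(U) = 4*U/3
E((-2 + 5)²)*6 = (4*(-2 + 5)²/3)*6 = ((4/3)*3²)*6 = ((4/3)*9)*6 = 12*6 = 72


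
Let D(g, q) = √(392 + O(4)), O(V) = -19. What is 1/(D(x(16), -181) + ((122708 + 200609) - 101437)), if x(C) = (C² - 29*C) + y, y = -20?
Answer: 221880/49230734027 - √373/49230734027 ≈ 4.5065e-6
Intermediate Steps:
x(C) = -20 + C² - 29*C (x(C) = (C² - 29*C) - 20 = -20 + C² - 29*C)
D(g, q) = √373 (D(g, q) = √(392 - 19) = √373)
1/(D(x(16), -181) + ((122708 + 200609) - 101437)) = 1/(√373 + ((122708 + 200609) - 101437)) = 1/(√373 + (323317 - 101437)) = 1/(√373 + 221880) = 1/(221880 + √373)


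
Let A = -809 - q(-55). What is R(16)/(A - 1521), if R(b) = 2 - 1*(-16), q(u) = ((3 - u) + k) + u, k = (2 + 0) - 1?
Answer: -3/389 ≈ -0.0077121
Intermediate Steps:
k = 1 (k = 2 - 1 = 1)
q(u) = 4 (q(u) = ((3 - u) + 1) + u = (4 - u) + u = 4)
A = -813 (A = -809 - 1*4 = -809 - 4 = -813)
R(b) = 18 (R(b) = 2 + 16 = 18)
R(16)/(A - 1521) = 18/(-813 - 1521) = 18/(-2334) = 18*(-1/2334) = -3/389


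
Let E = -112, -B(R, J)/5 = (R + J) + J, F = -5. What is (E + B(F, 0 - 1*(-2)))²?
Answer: 11449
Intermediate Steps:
B(R, J) = -10*J - 5*R (B(R, J) = -5*((R + J) + J) = -5*((J + R) + J) = -5*(R + 2*J) = -10*J - 5*R)
(E + B(F, 0 - 1*(-2)))² = (-112 + (-10*(0 - 1*(-2)) - 5*(-5)))² = (-112 + (-10*(0 + 2) + 25))² = (-112 + (-10*2 + 25))² = (-112 + (-20 + 25))² = (-112 + 5)² = (-107)² = 11449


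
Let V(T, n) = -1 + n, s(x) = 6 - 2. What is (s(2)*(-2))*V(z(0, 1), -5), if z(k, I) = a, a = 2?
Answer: 48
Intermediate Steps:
s(x) = 4
z(k, I) = 2
(s(2)*(-2))*V(z(0, 1), -5) = (4*(-2))*(-1 - 5) = -8*(-6) = 48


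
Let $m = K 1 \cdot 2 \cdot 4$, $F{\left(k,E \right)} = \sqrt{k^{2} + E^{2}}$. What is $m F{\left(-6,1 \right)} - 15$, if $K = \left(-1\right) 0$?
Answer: $-15$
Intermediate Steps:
$K = 0$
$F{\left(k,E \right)} = \sqrt{E^{2} + k^{2}}$
$m = 0$ ($m = 0 \cdot 1 \cdot 2 \cdot 4 = 0 \cdot 8 = 0$)
$m F{\left(-6,1 \right)} - 15 = 0 \sqrt{1^{2} + \left(-6\right)^{2}} - 15 = 0 \sqrt{1 + 36} - 15 = 0 \sqrt{37} - 15 = 0 - 15 = -15$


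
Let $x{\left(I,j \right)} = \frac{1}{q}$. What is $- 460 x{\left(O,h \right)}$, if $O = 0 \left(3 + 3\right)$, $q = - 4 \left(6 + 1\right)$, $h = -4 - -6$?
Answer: $\frac{115}{7} \approx 16.429$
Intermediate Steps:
$h = 2$ ($h = -4 + 6 = 2$)
$q = -28$ ($q = \left(-4\right) 7 = -28$)
$O = 0$ ($O = 0 \cdot 6 = 0$)
$x{\left(I,j \right)} = - \frac{1}{28}$ ($x{\left(I,j \right)} = \frac{1}{-28} = - \frac{1}{28}$)
$- 460 x{\left(O,h \right)} = \left(-460\right) \left(- \frac{1}{28}\right) = \frac{115}{7}$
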